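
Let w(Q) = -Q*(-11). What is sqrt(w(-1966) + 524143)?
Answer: sqrt(502517) ≈ 708.88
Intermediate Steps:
w(Q) = 11*Q (w(Q) = -(-11)*Q = 11*Q)
sqrt(w(-1966) + 524143) = sqrt(11*(-1966) + 524143) = sqrt(-21626 + 524143) = sqrt(502517)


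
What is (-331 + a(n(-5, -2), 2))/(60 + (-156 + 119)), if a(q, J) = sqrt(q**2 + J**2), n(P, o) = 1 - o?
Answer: -331/23 + sqrt(13)/23 ≈ -14.235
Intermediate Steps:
a(q, J) = sqrt(J**2 + q**2)
(-331 + a(n(-5, -2), 2))/(60 + (-156 + 119)) = (-331 + sqrt(2**2 + (1 - 1*(-2))**2))/(60 + (-156 + 119)) = (-331 + sqrt(4 + (1 + 2)**2))/(60 - 37) = (-331 + sqrt(4 + 3**2))/23 = (-331 + sqrt(4 + 9))*(1/23) = (-331 + sqrt(13))*(1/23) = -331/23 + sqrt(13)/23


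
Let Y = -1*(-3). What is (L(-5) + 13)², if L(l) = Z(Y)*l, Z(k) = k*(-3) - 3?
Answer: 5329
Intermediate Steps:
Y = 3
Z(k) = -3 - 3*k (Z(k) = -3*k - 3 = -3 - 3*k)
L(l) = -12*l (L(l) = (-3 - 3*3)*l = (-3 - 9)*l = -12*l)
(L(-5) + 13)² = (-12*(-5) + 13)² = (60 + 13)² = 73² = 5329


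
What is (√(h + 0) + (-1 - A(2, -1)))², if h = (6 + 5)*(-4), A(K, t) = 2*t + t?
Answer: -40 + 8*I*√11 ≈ -40.0 + 26.533*I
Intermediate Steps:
A(K, t) = 3*t
h = -44 (h = 11*(-4) = -44)
(√(h + 0) + (-1 - A(2, -1)))² = (√(-44 + 0) + (-1 - 3*(-1)))² = (√(-44) + (-1 - 1*(-3)))² = (2*I*√11 + (-1 + 3))² = (2*I*√11 + 2)² = (2 + 2*I*√11)²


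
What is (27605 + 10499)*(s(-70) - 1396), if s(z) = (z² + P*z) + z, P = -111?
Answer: 426917216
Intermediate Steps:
s(z) = z² - 110*z (s(z) = (z² - 111*z) + z = z² - 110*z)
(27605 + 10499)*(s(-70) - 1396) = (27605 + 10499)*(-70*(-110 - 70) - 1396) = 38104*(-70*(-180) - 1396) = 38104*(12600 - 1396) = 38104*11204 = 426917216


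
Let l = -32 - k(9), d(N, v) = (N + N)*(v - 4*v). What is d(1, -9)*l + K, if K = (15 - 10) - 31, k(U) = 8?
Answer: -2186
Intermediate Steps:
d(N, v) = -6*N*v (d(N, v) = (2*N)*(-3*v) = -6*N*v)
l = -40 (l = -32 - 1*8 = -32 - 8 = -40)
K = -26 (K = 5 - 31 = -26)
d(1, -9)*l + K = -6*1*(-9)*(-40) - 26 = 54*(-40) - 26 = -2160 - 26 = -2186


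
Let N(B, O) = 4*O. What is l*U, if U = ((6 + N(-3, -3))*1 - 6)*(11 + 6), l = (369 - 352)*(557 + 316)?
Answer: -3027564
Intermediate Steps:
l = 14841 (l = 17*873 = 14841)
U = -204 (U = ((6 + 4*(-3))*1 - 6)*(11 + 6) = ((6 - 12)*1 - 6)*17 = (-6*1 - 6)*17 = (-6 - 6)*17 = -12*17 = -204)
l*U = 14841*(-204) = -3027564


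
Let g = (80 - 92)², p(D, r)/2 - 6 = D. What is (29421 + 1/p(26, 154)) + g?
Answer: 1892161/64 ≈ 29565.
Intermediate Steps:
p(D, r) = 12 + 2*D
g = 144 (g = (-12)² = 144)
(29421 + 1/p(26, 154)) + g = (29421 + 1/(12 + 2*26)) + 144 = (29421 + 1/(12 + 52)) + 144 = (29421 + 1/64) + 144 = 1882945/64 + 144 = 1892161/64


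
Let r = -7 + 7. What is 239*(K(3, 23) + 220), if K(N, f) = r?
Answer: 52580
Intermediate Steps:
r = 0
K(N, f) = 0
239*(K(3, 23) + 220) = 239*(0 + 220) = 239*220 = 52580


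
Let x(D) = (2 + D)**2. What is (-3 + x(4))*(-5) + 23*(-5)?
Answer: -280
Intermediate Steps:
(-3 + x(4))*(-5) + 23*(-5) = (-3 + (2 + 4)**2)*(-5) + 23*(-5) = (-3 + 6**2)*(-5) - 115 = (-3 + 36)*(-5) - 115 = 33*(-5) - 115 = -165 - 115 = -280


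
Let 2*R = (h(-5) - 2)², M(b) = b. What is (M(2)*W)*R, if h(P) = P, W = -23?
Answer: -1127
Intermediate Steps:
R = 49/2 (R = (-5 - 2)²/2 = (½)*(-7)² = (½)*49 = 49/2 ≈ 24.500)
(M(2)*W)*R = (2*(-23))*(49/2) = -46*49/2 = -1127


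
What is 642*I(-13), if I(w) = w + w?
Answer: -16692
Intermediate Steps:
I(w) = 2*w
642*I(-13) = 642*(2*(-13)) = 642*(-26) = -16692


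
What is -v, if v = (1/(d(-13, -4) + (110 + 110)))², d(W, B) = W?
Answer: -1/42849 ≈ -2.3338e-5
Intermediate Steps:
v = 1/42849 (v = (1/(-13 + (110 + 110)))² = (1/(-13 + 220))² = (1/207)² = 1/42849 ≈ 2.3338e-5)
-v = -1*1/42849 = -1/42849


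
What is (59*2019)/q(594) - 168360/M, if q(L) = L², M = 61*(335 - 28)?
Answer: -312419071/36106884 ≈ -8.6526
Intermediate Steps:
M = 18727 (M = 61*307 = 18727)
(59*2019)/q(594) - 168360/M = (59*2019)/(594²) - 168360/18727 = 119121/352836 - 168360*1/18727 = 119121*(1/352836) - 2760/307 = 39707/117612 - 2760/307 = -312419071/36106884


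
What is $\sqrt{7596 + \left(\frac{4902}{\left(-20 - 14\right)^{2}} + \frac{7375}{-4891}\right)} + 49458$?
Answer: $49458 + \frac{\sqrt{210133029776018}}{166294} \approx 49545.0$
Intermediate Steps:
$\sqrt{7596 + \left(\frac{4902}{\left(-20 - 14\right)^{2}} + \frac{7375}{-4891}\right)} + 49458 = \sqrt{7596 + \left(\frac{4902}{\left(-34\right)^{2}} + 7375 \left(- \frac{1}{4891}\right)\right)} + 49458 = \sqrt{7596 - \left(\frac{7375}{4891} - \frac{4902}{1156}\right)} + 49458 = \sqrt{7596 + \left(4902 \cdot \frac{1}{1156} - \frac{7375}{4891}\right)} + 49458 = \sqrt{7596 + \left(\frac{2451}{578} - \frac{7375}{4891}\right)} + 49458 = \sqrt{7596 + \frac{7725091}{2826998}} + 49458 = \sqrt{\frac{21481601899}{2826998}} + 49458 = \frac{\sqrt{210133029776018}}{166294} + 49458 = 49458 + \frac{\sqrt{210133029776018}}{166294}$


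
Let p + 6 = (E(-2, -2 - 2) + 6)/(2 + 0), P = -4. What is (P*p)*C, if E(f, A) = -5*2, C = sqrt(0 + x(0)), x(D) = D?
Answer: 0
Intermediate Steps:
C = 0 (C = sqrt(0 + 0) = sqrt(0) = 0)
E(f, A) = -10
p = -8 (p = -6 + (-10 + 6)/(2 + 0) = -6 - 4/2 = -6 - 4*1/2 = -6 - 2 = -8)
(P*p)*C = -4*(-8)*0 = 32*0 = 0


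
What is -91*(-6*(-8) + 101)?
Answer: -13559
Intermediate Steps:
-91*(-6*(-8) + 101) = -91*(48 + 101) = -91*149 = -13559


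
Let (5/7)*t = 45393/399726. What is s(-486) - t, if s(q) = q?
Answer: -323883977/666210 ≈ -486.16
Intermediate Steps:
t = 105917/666210 (t = 7*(45393/399726)/5 = 7*(45393*(1/399726))/5 = (7/5)*(15131/133242) = 105917/666210 ≈ 0.15898)
s(-486) - t = -486 - 1*105917/666210 = -486 - 105917/666210 = -323883977/666210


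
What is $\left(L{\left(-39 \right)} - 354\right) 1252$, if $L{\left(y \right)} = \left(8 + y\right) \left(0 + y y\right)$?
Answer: $-59476260$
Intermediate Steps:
$L{\left(y \right)} = y^{2} \left(8 + y\right)$ ($L{\left(y \right)} = \left(8 + y\right) \left(0 + y^{2}\right) = \left(8 + y\right) y^{2} = y^{2} \left(8 + y\right)$)
$\left(L{\left(-39 \right)} - 354\right) 1252 = \left(\left(-39\right)^{2} \left(8 - 39\right) - 354\right) 1252 = \left(1521 \left(-31\right) - 354\right) 1252 = \left(-47151 - 354\right) 1252 = \left(-47505\right) 1252 = -59476260$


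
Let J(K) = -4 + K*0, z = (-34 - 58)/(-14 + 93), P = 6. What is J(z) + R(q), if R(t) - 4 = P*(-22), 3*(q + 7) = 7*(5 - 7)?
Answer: -132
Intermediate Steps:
q = -35/3 (q = -7 + (7*(5 - 7))/3 = -7 + (7*(-2))/3 = -7 + (1/3)*(-14) = -7 - 14/3 = -35/3 ≈ -11.667)
z = -92/79 ≈ -1.1646
J(K) = -4 (J(K) = -4 + 0 = -4)
R(t) = -128 (R(t) = 4 + 6*(-22) = 4 - 132 = -128)
J(z) + R(q) = -4 - 128 = -132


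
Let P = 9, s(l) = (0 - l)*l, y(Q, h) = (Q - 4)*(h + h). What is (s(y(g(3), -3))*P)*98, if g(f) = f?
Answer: -31752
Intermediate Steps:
y(Q, h) = 2*h*(-4 + Q) (y(Q, h) = (-4 + Q)*(2*h) = 2*h*(-4 + Q))
s(l) = -l² (s(l) = (-l)*l = -l²)
(s(y(g(3), -3))*P)*98 = (-(2*(-3)*(-4 + 3))²*9)*98 = (-(2*(-3)*(-1))²*9)*98 = (-1*6²*9)*98 = (-1*36*9)*98 = -36*9*98 = -324*98 = -31752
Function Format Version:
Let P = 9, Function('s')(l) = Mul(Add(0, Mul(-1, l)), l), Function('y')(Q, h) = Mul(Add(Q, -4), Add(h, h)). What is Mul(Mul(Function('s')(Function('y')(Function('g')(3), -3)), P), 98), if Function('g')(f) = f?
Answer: -31752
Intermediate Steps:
Function('y')(Q, h) = Mul(2, h, Add(-4, Q)) (Function('y')(Q, h) = Mul(Add(-4, Q), Mul(2, h)) = Mul(2, h, Add(-4, Q)))
Function('s')(l) = Mul(-1, Pow(l, 2)) (Function('s')(l) = Mul(Mul(-1, l), l) = Mul(-1, Pow(l, 2)))
Mul(Mul(Function('s')(Function('y')(Function('g')(3), -3)), P), 98) = Mul(Mul(Mul(-1, Pow(Mul(2, -3, Add(-4, 3)), 2)), 9), 98) = Mul(Mul(Mul(-1, Pow(Mul(2, -3, -1), 2)), 9), 98) = Mul(Mul(Mul(-1, Pow(6, 2)), 9), 98) = Mul(Mul(Mul(-1, 36), 9), 98) = Mul(Mul(-36, 9), 98) = Mul(-324, 98) = -31752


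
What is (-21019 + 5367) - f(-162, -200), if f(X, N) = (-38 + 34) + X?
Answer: -15486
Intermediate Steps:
f(X, N) = -4 + X
(-21019 + 5367) - f(-162, -200) = (-21019 + 5367) - (-4 - 162) = -15652 - 1*(-166) = -15652 + 166 = -15486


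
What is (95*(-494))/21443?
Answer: -46930/21443 ≈ -2.1886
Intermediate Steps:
(95*(-494))/21443 = -46930*1/21443 = -46930/21443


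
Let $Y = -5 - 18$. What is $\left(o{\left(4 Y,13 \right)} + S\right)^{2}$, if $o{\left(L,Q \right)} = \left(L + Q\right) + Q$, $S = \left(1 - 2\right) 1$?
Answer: $4489$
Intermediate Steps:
$Y = -23$ ($Y = -5 - 18 = -23$)
$S = -1$ ($S = \left(-1\right) 1 = -1$)
$o{\left(L,Q \right)} = L + 2 Q$
$\left(o{\left(4 Y,13 \right)} + S\right)^{2} = \left(\left(4 \left(-23\right) + 2 \cdot 13\right) - 1\right)^{2} = \left(\left(-92 + 26\right) - 1\right)^{2} = \left(-66 - 1\right)^{2} = \left(-67\right)^{2} = 4489$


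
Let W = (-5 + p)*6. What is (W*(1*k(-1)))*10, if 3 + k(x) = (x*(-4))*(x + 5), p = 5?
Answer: 0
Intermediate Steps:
k(x) = -3 - 4*x*(5 + x) (k(x) = -3 + (x*(-4))*(x + 5) = -3 + (-4*x)*(5 + x) = -3 - 4*x*(5 + x))
W = 0 (W = (-5 + 5)*6 = 0*6 = 0)
(W*(1*k(-1)))*10 = (0*(1*(-3 - 20*(-1) - 4*(-1)**2)))*10 = (0*(1*(-3 + 20 - 4*1)))*10 = (0*(1*(-3 + 20 - 4)))*10 = (0*(1*13))*10 = (0*13)*10 = 0*10 = 0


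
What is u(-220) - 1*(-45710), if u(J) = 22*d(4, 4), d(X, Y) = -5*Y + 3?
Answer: 45336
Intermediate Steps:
d(X, Y) = 3 - 5*Y
u(J) = -374 (u(J) = 22*(3 - 5*4) = 22*(3 - 20) = 22*(-17) = -374)
u(-220) - 1*(-45710) = -374 - 1*(-45710) = -374 + 45710 = 45336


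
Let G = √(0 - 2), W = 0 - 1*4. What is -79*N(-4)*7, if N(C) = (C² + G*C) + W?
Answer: -6636 + 2212*I*√2 ≈ -6636.0 + 3128.2*I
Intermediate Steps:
W = -4 (W = 0 - 4 = -4)
G = I*√2 (G = √(-2) = I*√2 ≈ 1.4142*I)
N(C) = -4 + C² + I*C*√2 (N(C) = (C² + (I*√2)*C) - 4 = (C² + I*C*√2) - 4 = -4 + C² + I*C*√2)
-79*N(-4)*7 = -79*(-4 + (-4)² + I*(-4)*√2)*7 = -79*(-4 + 16 - 4*I*√2)*7 = -79*(12 - 4*I*√2)*7 = (-948 + 316*I*√2)*7 = -6636 + 2212*I*√2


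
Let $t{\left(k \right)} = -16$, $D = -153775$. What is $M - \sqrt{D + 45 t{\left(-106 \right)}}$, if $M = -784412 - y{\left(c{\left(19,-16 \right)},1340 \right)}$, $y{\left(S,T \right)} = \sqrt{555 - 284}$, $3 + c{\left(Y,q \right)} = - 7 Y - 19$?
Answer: $-784412 - \sqrt{271} - 53 i \sqrt{55} \approx -7.8443 \cdot 10^{5} - 393.06 i$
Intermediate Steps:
$c{\left(Y,q \right)} = -22 - 7 Y$ ($c{\left(Y,q \right)} = -3 - \left(19 + 7 Y\right) = -22 - 7 Y$)
$y{\left(S,T \right)} = \sqrt{271}$
$M = -784412 - \sqrt{271} \approx -7.8443 \cdot 10^{5}$
$M - \sqrt{D + 45 t{\left(-106 \right)}} = \left(-784412 - \sqrt{271}\right) - \sqrt{-153775 + 45 \left(-16\right)} = \left(-784412 - \sqrt{271}\right) - \sqrt{-153775 - 720} = \left(-784412 - \sqrt{271}\right) - \sqrt{-154495} = \left(-784412 - \sqrt{271}\right) - 53 i \sqrt{55} = -784412 - \sqrt{271} - 53 i \sqrt{55}$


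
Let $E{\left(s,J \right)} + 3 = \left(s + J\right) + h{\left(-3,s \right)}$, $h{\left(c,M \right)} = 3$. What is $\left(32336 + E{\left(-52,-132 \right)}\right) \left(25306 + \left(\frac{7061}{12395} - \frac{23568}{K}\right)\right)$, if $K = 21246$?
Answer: $\frac{35710398264504872}{43890695} \approx 8.1362 \cdot 10^{8}$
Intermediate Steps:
$E{\left(s,J \right)} = J + s$ ($E{\left(s,J \right)} = -3 + \left(\left(s + J\right) + 3\right) = -3 + \left(\left(J + s\right) + 3\right) = -3 + \left(3 + J + s\right) = J + s$)
$\left(32336 + E{\left(-52,-132 \right)}\right) \left(25306 + \left(\frac{7061}{12395} - \frac{23568}{K}\right)\right) = \left(32336 - 184\right) \left(25306 + \left(\frac{7061}{12395} - \frac{23568}{21246}\right)\right) = \left(32336 - 184\right) \left(25306 + \left(7061 \cdot \frac{1}{12395} - \frac{3928}{3541}\right)\right) = 32152 \left(25306 + \left(\frac{7061}{12395} - \frac{3928}{3541}\right)\right) = 32152 \left(25306 - \frac{23684559}{43890695}\right) = 32152 \cdot \frac{1110674243111}{43890695} = \frac{35710398264504872}{43890695}$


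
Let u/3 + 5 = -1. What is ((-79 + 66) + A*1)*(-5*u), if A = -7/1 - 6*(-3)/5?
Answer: -1476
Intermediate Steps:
u = -18 (u = -15 + 3*(-1) = -15 - 3 = -18)
A = -17/5 (A = -7*1 + 18*(1/5) = -7 + 18/5 = -17/5 ≈ -3.4000)
((-79 + 66) + A*1)*(-5*u) = ((-79 + 66) - 17/5*1)*(-5*(-18)) = (-13 - 17/5)*90 = -82/5*90 = -1476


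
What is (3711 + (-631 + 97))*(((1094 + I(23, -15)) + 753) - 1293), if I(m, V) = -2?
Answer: 1753704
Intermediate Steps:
(3711 + (-631 + 97))*(((1094 + I(23, -15)) + 753) - 1293) = (3711 + (-631 + 97))*(((1094 - 2) + 753) - 1293) = (3711 - 534)*((1092 + 753) - 1293) = 3177*(1845 - 1293) = 3177*552 = 1753704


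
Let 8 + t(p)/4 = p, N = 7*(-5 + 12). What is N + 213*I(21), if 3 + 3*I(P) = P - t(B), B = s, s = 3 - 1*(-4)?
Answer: 1611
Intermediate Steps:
N = 49 (N = 7*7 = 49)
s = 7 (s = 3 + 4 = 7)
B = 7
t(p) = -32 + 4*p
I(P) = ⅓ + P/3 (I(P) = -1 + (P - (-32 + 4*7))/3 = -1 + (P - (-32 + 28))/3 = -1 + (P - 1*(-4))/3 = -1 + (P + 4)/3 = -1 + (4 + P)/3 = -1 + (4/3 + P/3) = ⅓ + P/3)
N + 213*I(21) = 49 + 213*(⅓ + (⅓)*21) = 49 + 213*(⅓ + 7) = 49 + 213*(22/3) = 49 + 1562 = 1611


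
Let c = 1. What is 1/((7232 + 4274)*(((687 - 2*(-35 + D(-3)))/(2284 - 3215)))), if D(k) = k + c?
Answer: -931/8756066 ≈ -0.00010633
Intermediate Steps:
D(k) = 1 + k (D(k) = k + 1 = 1 + k)
1/((7232 + 4274)*(((687 - 2*(-35 + D(-3)))/(2284 - 3215)))) = 1/((7232 + 4274)*(((687 - 2*(-35 + (1 - 3)))/(2284 - 3215)))) = 1/(11506*(((687 - 2*(-35 - 2))/(-931)))) = 1/(11506*(((687 - 2*(-37))*(-1/931)))) = 1/(11506*(((687 + 74)*(-1/931)))) = 1/(11506*((761*(-1/931)))) = 1/(11506*(-761/931)) = (1/11506)*(-931/761) = -931/8756066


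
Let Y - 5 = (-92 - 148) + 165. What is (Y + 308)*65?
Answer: 15470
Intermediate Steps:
Y = -70 (Y = 5 + ((-92 - 148) + 165) = 5 + (-240 + 165) = 5 - 75 = -70)
(Y + 308)*65 = (-70 + 308)*65 = 238*65 = 15470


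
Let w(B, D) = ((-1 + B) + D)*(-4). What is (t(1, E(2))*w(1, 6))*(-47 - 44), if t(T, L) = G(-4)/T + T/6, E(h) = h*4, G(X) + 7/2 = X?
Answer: -16016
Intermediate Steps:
G(X) = -7/2 + X
E(h) = 4*h
t(T, L) = -15/(2*T) + T/6 (t(T, L) = (-7/2 - 4)/T + T/6 = -15/(2*T) + T*(⅙) = -15/(2*T) + T/6)
w(B, D) = 4 - 4*B - 4*D (w(B, D) = (-1 + B + D)*(-4) = 4 - 4*B - 4*D)
(t(1, E(2))*w(1, 6))*(-47 - 44) = (((⅙)*(-45 + 1²)/1)*(4 - 4*1 - 4*6))*(-47 - 44) = (((⅙)*1*(-45 + 1))*(4 - 4 - 24))*(-91) = (((⅙)*1*(-44))*(-24))*(-91) = -22/3*(-24)*(-91) = 176*(-91) = -16016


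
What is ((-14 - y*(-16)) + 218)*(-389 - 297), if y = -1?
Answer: -128968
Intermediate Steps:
((-14 - y*(-16)) + 218)*(-389 - 297) = ((-14 - (-1)*(-16)) + 218)*(-389 - 297) = ((-14 - 1*16) + 218)*(-686) = ((-14 - 16) + 218)*(-686) = (-30 + 218)*(-686) = 188*(-686) = -128968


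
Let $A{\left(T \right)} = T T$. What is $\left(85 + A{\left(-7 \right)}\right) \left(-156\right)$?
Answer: $-20904$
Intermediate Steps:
$A{\left(T \right)} = T^{2}$
$\left(85 + A{\left(-7 \right)}\right) \left(-156\right) = \left(85 + \left(-7\right)^{2}\right) \left(-156\right) = \left(85 + 49\right) \left(-156\right) = 134 \left(-156\right) = -20904$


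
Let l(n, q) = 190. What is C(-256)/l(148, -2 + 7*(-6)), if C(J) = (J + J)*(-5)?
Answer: 256/19 ≈ 13.474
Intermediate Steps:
C(J) = -10*J (C(J) = (2*J)*(-5) = -10*J)
C(-256)/l(148, -2 + 7*(-6)) = -10*(-256)/190 = 2560*(1/190) = 256/19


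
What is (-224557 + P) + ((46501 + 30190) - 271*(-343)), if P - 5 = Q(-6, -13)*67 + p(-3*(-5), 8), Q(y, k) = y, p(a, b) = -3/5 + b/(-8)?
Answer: -276558/5 ≈ -55312.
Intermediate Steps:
p(a, b) = -⅗ - b/8 (p(a, b) = -3*⅕ + b*(-⅛) = -⅗ - b/8)
P = -1993/5 (P = 5 + (-6*67 + (-⅗ - ⅛*8)) = 5 + (-402 + (-⅗ - 1)) = 5 + (-402 - 8/5) = 5 - 2018/5 = -1993/5 ≈ -398.60)
(-224557 + P) + ((46501 + 30190) - 271*(-343)) = (-224557 - 1993/5) + ((46501 + 30190) - 271*(-343)) = -1124778/5 + (76691 + 92953) = -1124778/5 + 169644 = -276558/5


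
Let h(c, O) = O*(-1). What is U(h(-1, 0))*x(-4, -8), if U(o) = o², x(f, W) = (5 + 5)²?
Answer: 0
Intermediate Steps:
h(c, O) = -O
x(f, W) = 100 (x(f, W) = 10² = 100)
U(h(-1, 0))*x(-4, -8) = (-1*0)²*100 = 0²*100 = 0*100 = 0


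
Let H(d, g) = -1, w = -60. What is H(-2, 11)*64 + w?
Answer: -124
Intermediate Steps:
H(-2, 11)*64 + w = -1*64 - 60 = -64 - 60 = -124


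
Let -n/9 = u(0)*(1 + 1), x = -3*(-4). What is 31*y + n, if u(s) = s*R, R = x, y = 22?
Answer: 682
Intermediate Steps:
x = 12
R = 12
u(s) = 12*s (u(s) = s*12 = 12*s)
n = 0 (n = -9*12*0*(1 + 1) = -0*2 = -9*0 = 0)
31*y + n = 31*22 + 0 = 682 + 0 = 682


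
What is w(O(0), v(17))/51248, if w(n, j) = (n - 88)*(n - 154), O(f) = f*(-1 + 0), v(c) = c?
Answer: 847/3203 ≈ 0.26444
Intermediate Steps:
O(f) = -f (O(f) = f*(-1) = -f)
w(n, j) = (-154 + n)*(-88 + n) (w(n, j) = (-88 + n)*(-154 + n) = (-154 + n)*(-88 + n))
w(O(0), v(17))/51248 = (13552 + (-1*0)² - (-242)*0)/51248 = (13552 + 0² - 242*0)*(1/51248) = (13552 + 0 + 0)*(1/51248) = 13552*(1/51248) = 847/3203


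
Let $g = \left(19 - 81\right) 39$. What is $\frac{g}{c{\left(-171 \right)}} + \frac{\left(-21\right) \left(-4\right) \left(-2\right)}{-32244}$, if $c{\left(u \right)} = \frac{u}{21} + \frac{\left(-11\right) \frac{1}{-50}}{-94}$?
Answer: $\frac{213760513078}{720054199} \approx 296.87$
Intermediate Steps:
$g = -2418$ ($g = \left(-62\right) 39 = -2418$)
$c{\left(u \right)} = - \frac{11}{4700} + \frac{u}{21}$ ($c{\left(u \right)} = u \frac{1}{21} + \left(-11\right) \left(- \frac{1}{50}\right) \left(- \frac{1}{94}\right) = \frac{u}{21} + \frac{11}{50} \left(- \frac{1}{94}\right) = \frac{u}{21} - \frac{11}{4700} = - \frac{11}{4700} + \frac{u}{21}$)
$\frac{g}{c{\left(-171 \right)}} + \frac{\left(-21\right) \left(-4\right) \left(-2\right)}{-32244} = - \frac{2418}{- \frac{11}{4700} + \frac{1}{21} \left(-171\right)} + \frac{\left(-21\right) \left(-4\right) \left(-2\right)}{-32244} = - \frac{2418}{- \frac{11}{4700} - \frac{57}{7}} + 84 \left(-2\right) \left(- \frac{1}{32244}\right) = - \frac{2418}{- \frac{267977}{32900}} - - \frac{14}{2687} = \left(-2418\right) \left(- \frac{32900}{267977}\right) + \frac{14}{2687} = \frac{79552200}{267977} + \frac{14}{2687} = \frac{213760513078}{720054199}$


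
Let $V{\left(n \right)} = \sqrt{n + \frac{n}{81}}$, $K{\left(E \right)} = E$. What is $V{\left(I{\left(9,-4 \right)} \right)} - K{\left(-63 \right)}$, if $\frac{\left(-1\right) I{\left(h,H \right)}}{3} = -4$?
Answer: $63 + \frac{2 \sqrt{246}}{9} \approx 66.485$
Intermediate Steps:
$I{\left(h,H \right)} = 12$ ($I{\left(h,H \right)} = \left(-3\right) \left(-4\right) = 12$)
$V{\left(n \right)} = \frac{\sqrt{82} \sqrt{n}}{9}$ ($V{\left(n \right)} = \sqrt{n + n \frac{1}{81}} = \sqrt{n + \frac{n}{81}} = \sqrt{\frac{82 n}{81}} = \frac{\sqrt{82} \sqrt{n}}{9}$)
$V{\left(I{\left(9,-4 \right)} \right)} - K{\left(-63 \right)} = \frac{\sqrt{82} \sqrt{12}}{9} - -63 = \frac{\sqrt{82} \cdot 2 \sqrt{3}}{9} + 63 = \frac{2 \sqrt{246}}{9} + 63 = 63 + \frac{2 \sqrt{246}}{9}$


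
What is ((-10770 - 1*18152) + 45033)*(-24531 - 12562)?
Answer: -597605323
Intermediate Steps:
((-10770 - 1*18152) + 45033)*(-24531 - 12562) = ((-10770 - 18152) + 45033)*(-37093) = (-28922 + 45033)*(-37093) = 16111*(-37093) = -597605323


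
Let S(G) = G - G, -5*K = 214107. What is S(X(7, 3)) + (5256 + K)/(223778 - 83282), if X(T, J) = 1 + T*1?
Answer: -62609/234160 ≈ -0.26738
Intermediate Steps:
K = -214107/5 (K = -⅕*214107 = -214107/5 ≈ -42821.)
X(T, J) = 1 + T
S(G) = 0
S(X(7, 3)) + (5256 + K)/(223778 - 83282) = 0 + (5256 - 214107/5)/(223778 - 83282) = 0 - 187827/5/140496 = 0 - 187827/5*1/140496 = 0 - 62609/234160 = -62609/234160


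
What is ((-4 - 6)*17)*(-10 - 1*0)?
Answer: 1700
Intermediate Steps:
((-4 - 6)*17)*(-10 - 1*0) = (-10*17)*(-10 + 0) = -170*(-10) = 1700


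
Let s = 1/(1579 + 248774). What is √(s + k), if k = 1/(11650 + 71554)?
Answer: √193003223990269/3471728502 ≈ 0.0040016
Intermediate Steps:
k = 1/83204 ≈ 1.2019e-5
s = 1/250353 ≈ 3.9944e-6
√(s + k) = √(1/250353 + 1/83204) = √(333557/20830371012) = √193003223990269/3471728502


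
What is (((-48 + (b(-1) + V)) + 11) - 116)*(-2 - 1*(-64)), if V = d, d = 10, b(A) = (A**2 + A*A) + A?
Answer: -8804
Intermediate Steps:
b(A) = A + 2*A**2 (b(A) = (A**2 + A**2) + A = 2*A**2 + A = A + 2*A**2)
V = 10
(((-48 + (b(-1) + V)) + 11) - 116)*(-2 - 1*(-64)) = (((-48 + (-(1 + 2*(-1)) + 10)) + 11) - 116)*(-2 - 1*(-64)) = (((-48 + (-(1 - 2) + 10)) + 11) - 116)*(-2 + 64) = (((-48 + (-1*(-1) + 10)) + 11) - 116)*62 = (((-48 + (1 + 10)) + 11) - 116)*62 = (((-48 + 11) + 11) - 116)*62 = ((-37 + 11) - 116)*62 = (-26 - 116)*62 = -142*62 = -8804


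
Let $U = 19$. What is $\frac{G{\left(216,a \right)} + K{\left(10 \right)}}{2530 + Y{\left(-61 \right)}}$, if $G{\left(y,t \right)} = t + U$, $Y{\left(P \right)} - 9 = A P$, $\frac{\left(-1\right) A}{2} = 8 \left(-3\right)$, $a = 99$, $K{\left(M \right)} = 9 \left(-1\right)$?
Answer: $- \frac{109}{389} \approx -0.28021$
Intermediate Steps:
$K{\left(M \right)} = -9$
$A = 48$ ($A = - 2 \cdot 8 \left(-3\right) = \left(-2\right) \left(-24\right) = 48$)
$Y{\left(P \right)} = 9 + 48 P$
$G{\left(y,t \right)} = 19 + t$ ($G{\left(y,t \right)} = t + 19 = 19 + t$)
$\frac{G{\left(216,a \right)} + K{\left(10 \right)}}{2530 + Y{\left(-61 \right)}} = \frac{\left(19 + 99\right) - 9}{2530 + \left(9 + 48 \left(-61\right)\right)} = \frac{118 - 9}{2530 + \left(9 - 2928\right)} = \frac{109}{2530 - 2919} = \frac{109}{-389} = 109 \left(- \frac{1}{389}\right) = - \frac{109}{389}$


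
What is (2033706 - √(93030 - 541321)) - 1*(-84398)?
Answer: 2118104 - I*√448291 ≈ 2.1181e+6 - 669.54*I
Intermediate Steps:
(2033706 - √(93030 - 541321)) - 1*(-84398) = (2033706 - √(-448291)) + 84398 = (2033706 - I*√448291) + 84398 = 2118104 - I*√448291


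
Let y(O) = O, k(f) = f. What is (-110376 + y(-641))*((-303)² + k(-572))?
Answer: -10128858029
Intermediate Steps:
(-110376 + y(-641))*((-303)² + k(-572)) = (-110376 - 641)*((-303)² - 572) = -111017*(91809 - 572) = -111017*91237 = -10128858029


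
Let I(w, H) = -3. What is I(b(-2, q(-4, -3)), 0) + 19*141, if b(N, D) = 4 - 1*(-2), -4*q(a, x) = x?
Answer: 2676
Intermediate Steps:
q(a, x) = -x/4
b(N, D) = 6 (b(N, D) = 4 + 2 = 6)
I(b(-2, q(-4, -3)), 0) + 19*141 = -3 + 19*141 = -3 + 2679 = 2676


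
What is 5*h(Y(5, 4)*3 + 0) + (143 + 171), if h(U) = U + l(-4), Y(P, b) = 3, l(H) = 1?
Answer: 364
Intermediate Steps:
h(U) = 1 + U (h(U) = U + 1 = 1 + U)
5*h(Y(5, 4)*3 + 0) + (143 + 171) = 5*(1 + (3*3 + 0)) + (143 + 171) = 5*(1 + (9 + 0)) + 314 = 5*(1 + 9) + 314 = 5*10 + 314 = 50 + 314 = 364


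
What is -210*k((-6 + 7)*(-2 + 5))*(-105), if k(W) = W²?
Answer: 198450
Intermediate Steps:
-210*k((-6 + 7)*(-2 + 5))*(-105) = -210*(-6 + 7)²*(-2 + 5)²*(-105) = -210*(1*3)²*(-105) = -210*3²*(-105) = -210*9*(-105) = -1890*(-105) = 198450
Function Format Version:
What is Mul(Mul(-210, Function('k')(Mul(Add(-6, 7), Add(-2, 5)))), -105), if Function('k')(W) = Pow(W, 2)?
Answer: 198450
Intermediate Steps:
Mul(Mul(-210, Function('k')(Mul(Add(-6, 7), Add(-2, 5)))), -105) = Mul(Mul(-210, Pow(Mul(Add(-6, 7), Add(-2, 5)), 2)), -105) = Mul(Mul(-210, Pow(Mul(1, 3), 2)), -105) = Mul(Mul(-210, Pow(3, 2)), -105) = Mul(Mul(-210, 9), -105) = Mul(-1890, -105) = 198450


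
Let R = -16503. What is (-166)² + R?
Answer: 11053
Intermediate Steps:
(-166)² + R = (-166)² - 16503 = 27556 - 16503 = 11053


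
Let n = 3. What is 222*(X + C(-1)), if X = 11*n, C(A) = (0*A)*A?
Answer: 7326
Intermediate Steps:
C(A) = 0 (C(A) = 0*A = 0)
X = 33 (X = 11*3 = 33)
222*(X + C(-1)) = 222*(33 + 0) = 222*33 = 7326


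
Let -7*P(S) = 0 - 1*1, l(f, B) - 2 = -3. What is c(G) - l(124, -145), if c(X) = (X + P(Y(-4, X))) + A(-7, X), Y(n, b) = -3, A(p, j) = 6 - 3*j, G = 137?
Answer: -1868/7 ≈ -266.86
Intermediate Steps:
l(f, B) = -1 (l(f, B) = 2 - 3 = -1)
P(S) = ⅐ (P(S) = -(0 - 1*1)/7 = -(0 - 1)/7 = -⅐*(-1) = ⅐)
c(X) = 43/7 - 2*X (c(X) = (X + ⅐) + (6 - 3*X) = (⅐ + X) + (6 - 3*X) = 43/7 - 2*X)
c(G) - l(124, -145) = (43/7 - 2*137) - 1*(-1) = (43/7 - 274) + 1 = -1875/7 + 1 = -1868/7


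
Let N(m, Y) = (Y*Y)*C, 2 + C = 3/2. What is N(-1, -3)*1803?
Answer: -16227/2 ≈ -8113.5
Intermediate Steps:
C = -½ (C = -2 + 3/2 = -½ ≈ -0.50000)
N(m, Y) = -Y²/2 (N(m, Y) = (Y*Y)*(-½) = Y²*(-½) = -Y²/2)
N(-1, -3)*1803 = -½*(-3)²*1803 = -½*9*1803 = -9/2*1803 = -16227/2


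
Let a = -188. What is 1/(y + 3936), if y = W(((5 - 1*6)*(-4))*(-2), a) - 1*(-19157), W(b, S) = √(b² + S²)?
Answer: 23093/533251241 - 4*√2213/533251241 ≈ 4.2953e-5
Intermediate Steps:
W(b, S) = √(S² + b²)
y = 19157 + 4*√2213 (y = √((-188)² + (((5 - 1*6)*(-4))*(-2))²) - 1*(-19157) = √(35344 + (((5 - 6)*(-4))*(-2))²) + 19157 = √(35344 + (-1*(-4)*(-2))²) + 19157 = √(35344 + (4*(-2))²) + 19157 = √(35344 + (-8)²) + 19157 = √(35344 + 64) + 19157 = √35408 + 19157 = 4*√2213 + 19157 = 19157 + 4*√2213 ≈ 19345.)
1/(y + 3936) = 1/((19157 + 4*√2213) + 3936) = 1/(23093 + 4*√2213)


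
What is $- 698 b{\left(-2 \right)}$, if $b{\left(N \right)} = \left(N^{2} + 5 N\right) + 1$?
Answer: $3490$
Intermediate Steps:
$b{\left(N \right)} = 1 + N^{2} + 5 N$
$- 698 b{\left(-2 \right)} = - 698 \left(1 + \left(-2\right)^{2} + 5 \left(-2\right)\right) = - 698 \left(1 + 4 - 10\right) = \left(-698\right) \left(-5\right) = 3490$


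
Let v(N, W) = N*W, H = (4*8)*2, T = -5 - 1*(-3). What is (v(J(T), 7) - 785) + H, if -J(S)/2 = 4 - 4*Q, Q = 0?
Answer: -777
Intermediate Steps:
T = -2 (T = -5 + 3 = -2)
J(S) = -8 (J(S) = -2*(4 - 4*0) = -2*(4 + 0) = -2*4 = -8)
H = 64 (H = 32*2 = 64)
(v(J(T), 7) - 785) + H = (-8*7 - 785) + 64 = (-56 - 785) + 64 = -841 + 64 = -777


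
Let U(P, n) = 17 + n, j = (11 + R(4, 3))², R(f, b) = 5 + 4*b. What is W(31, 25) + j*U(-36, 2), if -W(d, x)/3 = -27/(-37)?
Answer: 551071/37 ≈ 14894.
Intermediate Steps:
W(d, x) = -81/37 (W(d, x) = -(-81)/(-37) = -(-81)*(-1)/37 = -3*27/37 = -81/37)
j = 784 (j = (11 + (5 + 4*3))² = (11 + (5 + 12))² = (11 + 17)² = 28² = 784)
W(31, 25) + j*U(-36, 2) = -81/37 + 784*(17 + 2) = -81/37 + 784*19 = -81/37 + 14896 = 551071/37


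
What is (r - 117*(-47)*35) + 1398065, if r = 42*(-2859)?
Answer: 1470452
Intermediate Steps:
r = -120078
(r - 117*(-47)*35) + 1398065 = (-120078 - 117*(-47)*35) + 1398065 = (-120078 + 5499*35) + 1398065 = (-120078 + 192465) + 1398065 = 72387 + 1398065 = 1470452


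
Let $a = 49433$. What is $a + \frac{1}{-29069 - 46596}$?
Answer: $\frac{3740347944}{75665} \approx 49433.0$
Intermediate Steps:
$a + \frac{1}{-29069 - 46596} = 49433 + \frac{1}{-29069 - 46596} = 49433 + \frac{1}{-75665} = 49433 - \frac{1}{75665} = \frac{3740347944}{75665}$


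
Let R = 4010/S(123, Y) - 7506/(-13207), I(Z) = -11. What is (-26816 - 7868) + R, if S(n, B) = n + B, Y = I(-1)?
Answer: -25625108557/739592 ≈ -34648.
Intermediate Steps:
Y = -11
S(n, B) = B + n
R = 26900371/739592 (R = 4010/(-11 + 123) - 7506/(-13207) = 4010/112 - 7506*(-1/13207) = 4010*(1/112) + 7506/13207 = 2005/56 + 7506/13207 = 26900371/739592 ≈ 36.372)
(-26816 - 7868) + R = (-26816 - 7868) + 26900371/739592 = -34684 + 26900371/739592 = -25625108557/739592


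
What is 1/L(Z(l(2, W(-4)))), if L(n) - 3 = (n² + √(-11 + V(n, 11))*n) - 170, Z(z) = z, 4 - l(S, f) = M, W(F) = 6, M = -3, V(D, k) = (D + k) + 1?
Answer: -59/6766 - 7*√2/6766 ≈ -0.010183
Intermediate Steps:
V(D, k) = 1 + D + k
l(S, f) = 7 (l(S, f) = 4 - 1*(-3) = 4 + 3 = 7)
L(n) = -167 + n² + n*√(1 + n) (L(n) = 3 + ((n² + √(-11 + (1 + n + 11))*n) - 170) = 3 + ((n² + √(-11 + (12 + n))*n) - 170) = 3 + ((n² + √(1 + n)*n) - 170) = 3 + ((n² + n*√(1 + n)) - 170) = 3 + (-170 + n² + n*√(1 + n)) = -167 + n² + n*√(1 + n))
1/L(Z(l(2, W(-4)))) = 1/(-167 + 7² + 7*√(1 + 7)) = 1/(-167 + 49 + 7*√8) = 1/(-167 + 49 + 7*(2*√2)) = 1/(-167 + 49 + 14*√2) = 1/(-118 + 14*√2)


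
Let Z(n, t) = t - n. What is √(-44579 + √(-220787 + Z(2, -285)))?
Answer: √(-44579 + I*√221074) ≈ 1.113 + 211.14*I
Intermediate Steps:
√(-44579 + √(-220787 + Z(2, -285))) = √(-44579 + √(-220787 + (-285 - 1*2))) = √(-44579 + √(-220787 + (-285 - 2))) = √(-44579 + √(-220787 - 287)) = √(-44579 + √(-221074)) = √(-44579 + I*√221074)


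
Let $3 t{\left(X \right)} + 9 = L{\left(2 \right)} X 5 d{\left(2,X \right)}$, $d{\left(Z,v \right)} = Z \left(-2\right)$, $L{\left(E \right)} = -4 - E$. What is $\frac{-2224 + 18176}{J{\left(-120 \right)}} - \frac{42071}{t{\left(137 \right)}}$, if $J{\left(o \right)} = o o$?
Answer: $- \frac{32403331}{4929300} \approx -6.5736$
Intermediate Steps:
$d{\left(Z,v \right)} = - 2 Z$
$J{\left(o \right)} = o^{2}$
$t{\left(X \right)} = -3 + 40 X$ ($t{\left(X \right)} = -3 + \frac{\left(-4 - 2\right) X 5 \left(\left(-2\right) 2\right)}{3} = -3 + \frac{\left(-4 - 2\right) 5 X \left(-4\right)}{3} = -3 + \frac{\left(-6\right) \left(- 20 X\right)}{3} = -3 + \frac{120 X}{3} = -3 + 40 X$)
$\frac{-2224 + 18176}{J{\left(-120 \right)}} - \frac{42071}{t{\left(137 \right)}} = \frac{-2224 + 18176}{\left(-120\right)^{2}} - \frac{42071}{-3 + 40 \cdot 137} = \frac{15952}{14400} - \frac{42071}{-3 + 5480} = 15952 \cdot \frac{1}{14400} - \frac{42071}{5477} = \frac{997}{900} - \frac{42071}{5477} = - \frac{32403331}{4929300}$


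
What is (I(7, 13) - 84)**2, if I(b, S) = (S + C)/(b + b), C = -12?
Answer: 1380625/196 ≈ 7044.0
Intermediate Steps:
I(b, S) = (-12 + S)/(2*b) (I(b, S) = (S - 12)/(b + b) = (-12 + S)/((2*b)) = (-12 + S)*(1/(2*b)) = (-12 + S)/(2*b))
(I(7, 13) - 84)**2 = ((1/2)*(-12 + 13)/7 - 84)**2 = ((1/2)*(1/7)*1 - 84)**2 = (1/14 - 84)**2 = (-1175/14)**2 = 1380625/196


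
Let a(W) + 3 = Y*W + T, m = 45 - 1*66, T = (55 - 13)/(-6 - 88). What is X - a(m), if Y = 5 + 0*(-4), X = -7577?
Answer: -351022/47 ≈ -7468.6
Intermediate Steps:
T = -21/47 (T = 42/(-94) = 42*(-1/94) = -21/47 ≈ -0.44681)
Y = 5 (Y = 5 + 0 = 5)
m = -21 (m = 45 - 66 = -21)
a(W) = -162/47 + 5*W (a(W) = -3 + (5*W - 21/47) = -3 + (-21/47 + 5*W) = -162/47 + 5*W)
X - a(m) = -7577 - (-162/47 + 5*(-21)) = -7577 - (-162/47 - 105) = -7577 - 1*(-5097/47) = -7577 + 5097/47 = -351022/47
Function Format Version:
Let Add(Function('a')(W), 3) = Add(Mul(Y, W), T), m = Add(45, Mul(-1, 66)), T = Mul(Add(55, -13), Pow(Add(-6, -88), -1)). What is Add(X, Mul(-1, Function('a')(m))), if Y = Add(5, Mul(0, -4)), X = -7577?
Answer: Rational(-351022, 47) ≈ -7468.6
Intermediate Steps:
T = Rational(-21, 47) (T = Mul(42, Pow(-94, -1)) = Mul(42, Rational(-1, 94)) = Rational(-21, 47) ≈ -0.44681)
Y = 5 (Y = Add(5, 0) = 5)
m = -21 (m = Add(45, -66) = -21)
Function('a')(W) = Add(Rational(-162, 47), Mul(5, W)) (Function('a')(W) = Add(-3, Add(Mul(5, W), Rational(-21, 47))) = Add(-3, Add(Rational(-21, 47), Mul(5, W))) = Add(Rational(-162, 47), Mul(5, W)))
Add(X, Mul(-1, Function('a')(m))) = Add(-7577, Mul(-1, Add(Rational(-162, 47), Mul(5, -21)))) = Add(-7577, Mul(-1, Add(Rational(-162, 47), -105))) = Add(-7577, Mul(-1, Rational(-5097, 47))) = Add(-7577, Rational(5097, 47)) = Rational(-351022, 47)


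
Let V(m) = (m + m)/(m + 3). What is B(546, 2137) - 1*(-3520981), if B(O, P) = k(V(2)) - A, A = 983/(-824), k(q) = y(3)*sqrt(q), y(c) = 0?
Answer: 2901289327/824 ≈ 3.5210e+6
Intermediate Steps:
V(m) = 2*m/(3 + m) (V(m) = (2*m)/(3 + m) = 2*m/(3 + m))
k(q) = 0 (k(q) = 0*sqrt(q) = 0)
A = -983/824 (A = 983*(-1/824) = -983/824 ≈ -1.1930)
B(O, P) = 983/824 (B(O, P) = 0 - 1*(-983/824) = 0 + 983/824 = 983/824)
B(546, 2137) - 1*(-3520981) = 983/824 - 1*(-3520981) = 983/824 + 3520981 = 2901289327/824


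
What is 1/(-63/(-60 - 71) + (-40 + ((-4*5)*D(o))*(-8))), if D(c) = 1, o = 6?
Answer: 131/15783 ≈ 0.0083001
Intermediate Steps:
1/(-63/(-60 - 71) + (-40 + ((-4*5)*D(o))*(-8))) = 1/(-63/(-60 - 71) + (-40 + (-4*5*1)*(-8))) = 1/(-63/(-131) + (-40 - 20*1*(-8))) = 1/(-1/131*(-63) + (-40 - 20*(-8))) = 1/(63/131 + (-40 + 160)) = 1/(63/131 + 120) = 1/(15783/131) = 131/15783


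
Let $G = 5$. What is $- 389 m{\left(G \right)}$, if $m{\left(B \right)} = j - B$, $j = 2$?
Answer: $1167$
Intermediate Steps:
$m{\left(B \right)} = 2 - B$
$- 389 m{\left(G \right)} = - 389 \left(2 - 5\right) = \left(-389\right) \left(-3\right) = 1167$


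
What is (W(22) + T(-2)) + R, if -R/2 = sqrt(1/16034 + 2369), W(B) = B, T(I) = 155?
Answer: 177 - sqrt(609044226598)/8017 ≈ 79.655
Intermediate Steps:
R = -sqrt(609044226598)/8017 (R = -2*sqrt(1/16034 + 2369) = -sqrt(609044226598)/8017 ≈ -97.345)
(W(22) + T(-2)) + R = (22 + 155) - sqrt(609044226598)/8017 = 177 - sqrt(609044226598)/8017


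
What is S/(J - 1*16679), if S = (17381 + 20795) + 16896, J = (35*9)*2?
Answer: -55072/16049 ≈ -3.4315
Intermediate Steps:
J = 630 (J = 315*2 = 630)
S = 55072 (S = 38176 + 16896 = 55072)
S/(J - 1*16679) = 55072/(630 - 1*16679) = 55072/(630 - 16679) = 55072/(-16049) = 55072*(-1/16049) = -55072/16049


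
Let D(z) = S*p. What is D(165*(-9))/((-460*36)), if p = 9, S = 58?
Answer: -29/920 ≈ -0.031522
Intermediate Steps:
D(z) = 522 (D(z) = 58*9 = 522)
D(165*(-9))/((-460*36)) = 522/((-460*36)) = 522/(-16560) = 522*(-1/16560) = -29/920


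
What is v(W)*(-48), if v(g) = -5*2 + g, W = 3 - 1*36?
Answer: 2064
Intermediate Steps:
W = -33 (W = 3 - 36 = -33)
v(g) = -10 + g
v(W)*(-48) = (-10 - 33)*(-48) = -43*(-48) = 2064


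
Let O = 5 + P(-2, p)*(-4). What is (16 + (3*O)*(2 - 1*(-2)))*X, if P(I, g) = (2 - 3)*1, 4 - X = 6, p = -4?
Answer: -248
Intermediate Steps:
X = -2 (X = 4 - 1*6 = 4 - 6 = -2)
P(I, g) = -1 (P(I, g) = -1*1 = -1)
O = 9 (O = 5 - 1*(-4) = 5 + 4 = 9)
(16 + (3*O)*(2 - 1*(-2)))*X = (16 + (3*9)*(2 - 1*(-2)))*(-2) = (16 + 27*(2 + 2))*(-2) = (16 + 27*4)*(-2) = (16 + 108)*(-2) = 124*(-2) = -248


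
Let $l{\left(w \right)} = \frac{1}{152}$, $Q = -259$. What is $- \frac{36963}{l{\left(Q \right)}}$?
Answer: $-5618376$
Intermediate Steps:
$l{\left(w \right)} = \frac{1}{152}$
$- \frac{36963}{l{\left(Q \right)}} = - 36963 \frac{1}{\frac{1}{152}} = \left(-36963\right) 152 = -5618376$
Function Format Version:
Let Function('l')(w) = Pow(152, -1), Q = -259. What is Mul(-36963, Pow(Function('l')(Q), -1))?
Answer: -5618376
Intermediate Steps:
Function('l')(w) = Rational(1, 152)
Mul(-36963, Pow(Function('l')(Q), -1)) = Mul(-36963, Pow(Rational(1, 152), -1)) = Mul(-36963, 152) = -5618376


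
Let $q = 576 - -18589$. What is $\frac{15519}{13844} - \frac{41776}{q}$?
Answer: $- \frac{280925309}{265320260} \approx -1.0588$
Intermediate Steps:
$q = 19165$ ($q = 576 + 18589 = 19165$)
$\frac{15519}{13844} - \frac{41776}{q} = \frac{15519}{13844} - \frac{41776}{19165} = - \frac{280925309}{265320260}$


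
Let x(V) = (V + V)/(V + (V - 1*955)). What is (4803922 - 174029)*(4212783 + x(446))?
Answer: 1228794145035241/63 ≈ 1.9505e+13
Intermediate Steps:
x(V) = 2*V/(-955 + 2*V) (x(V) = (2*V)/(V + (V - 955)) = (2*V)/(V + (-955 + V)) = (2*V)/(-955 + 2*V) = 2*V/(-955 + 2*V))
(4803922 - 174029)*(4212783 + x(446)) = (4803922 - 174029)*(4212783 + 2*446/(-955 + 2*446)) = 4629893*(4212783 + 2*446/(-955 + 892)) = 4629893*(4212783 + 2*446/(-63)) = 4629893*(4212783 + 2*446*(-1/63)) = 4629893*(4212783 - 892/63) = 4629893*(265404437/63) = 1228794145035241/63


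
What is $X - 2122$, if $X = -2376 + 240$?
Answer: $-4258$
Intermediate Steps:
$X = -2136$
$X - 2122 = -2136 - 2122 = -4258$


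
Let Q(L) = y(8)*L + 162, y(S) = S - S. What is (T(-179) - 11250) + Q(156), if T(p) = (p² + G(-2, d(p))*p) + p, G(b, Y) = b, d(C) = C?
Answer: 21132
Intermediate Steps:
y(S) = 0
Q(L) = 162 (Q(L) = 0*L + 162 = 0 + 162 = 162)
T(p) = p² - p (T(p) = (p² - 2*p) + p = p² - p)
(T(-179) - 11250) + Q(156) = (-179*(-1 - 179) - 11250) + 162 = (-179*(-180) - 11250) + 162 = (32220 - 11250) + 162 = 20970 + 162 = 21132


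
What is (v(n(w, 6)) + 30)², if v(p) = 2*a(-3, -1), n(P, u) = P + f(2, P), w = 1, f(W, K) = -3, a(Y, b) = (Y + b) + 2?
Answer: 676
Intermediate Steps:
a(Y, b) = 2 + Y + b
n(P, u) = -3 + P (n(P, u) = P - 3 = -3 + P)
v(p) = -4 (v(p) = 2*(2 - 3 - 1) = 2*(-2) = -4)
(v(n(w, 6)) + 30)² = (-4 + 30)² = 26² = 676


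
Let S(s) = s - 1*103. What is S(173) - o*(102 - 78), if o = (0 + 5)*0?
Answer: 70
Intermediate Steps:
S(s) = -103 + s (S(s) = s - 103 = -103 + s)
o = 0 (o = 5*0 = 0)
S(173) - o*(102 - 78) = (-103 + 173) - 0*(102 - 78) = 70 - 0*24 = 70 - 1*0 = 70 + 0 = 70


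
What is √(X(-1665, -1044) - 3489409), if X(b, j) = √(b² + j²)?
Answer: √(-3489409 + 9*√47681) ≈ 1867.5*I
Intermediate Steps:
√(X(-1665, -1044) - 3489409) = √(√((-1665)² + (-1044)²) - 3489409) = √(√(2772225 + 1089936) - 3489409) = √(√3862161 - 3489409) = √(9*√47681 - 3489409) = √(-3489409 + 9*√47681)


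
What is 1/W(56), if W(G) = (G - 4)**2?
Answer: 1/2704 ≈ 0.00036982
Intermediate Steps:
W(G) = (-4 + G)**2
1/W(56) = 1/((-4 + 56)**2) = 1/(52**2) = 1/2704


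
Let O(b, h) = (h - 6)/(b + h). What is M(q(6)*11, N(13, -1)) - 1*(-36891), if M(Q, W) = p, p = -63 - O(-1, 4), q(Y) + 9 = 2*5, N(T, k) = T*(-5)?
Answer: 110486/3 ≈ 36829.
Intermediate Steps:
N(T, k) = -5*T
q(Y) = 1 (q(Y) = -9 + 2*5 = -9 + 10 = 1)
O(b, h) = (-6 + h)/(b + h)
p = -187/3 (p = -63 - (-6 + 4)/(-1 + 4) = -63 - (-2)/3 = -63 - 1*(-2/3) = -63 + 2/3 = -187/3 ≈ -62.333)
M(Q, W) = -187/3
M(q(6)*11, N(13, -1)) - 1*(-36891) = -187/3 - 1*(-36891) = -187/3 + 36891 = 110486/3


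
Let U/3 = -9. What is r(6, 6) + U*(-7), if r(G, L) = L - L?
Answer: 189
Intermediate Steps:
U = -27 (U = 3*(-9) = -27)
r(G, L) = 0
r(6, 6) + U*(-7) = 0 - 27*(-7) = 0 + 189 = 189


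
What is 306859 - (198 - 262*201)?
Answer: 359323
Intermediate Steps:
306859 - (198 - 262*201) = 306859 - (198 - 52662) = 306859 - 1*(-52464) = 306859 + 52464 = 359323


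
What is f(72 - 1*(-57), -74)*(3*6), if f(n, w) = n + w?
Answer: 990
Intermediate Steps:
f(72 - 1*(-57), -74)*(3*6) = ((72 - 1*(-57)) - 74)*(3*6) = ((72 + 57) - 74)*18 = (129 - 74)*18 = 55*18 = 990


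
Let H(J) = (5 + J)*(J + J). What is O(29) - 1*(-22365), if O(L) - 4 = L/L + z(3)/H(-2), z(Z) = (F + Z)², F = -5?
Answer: 67109/3 ≈ 22370.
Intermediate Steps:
z(Z) = (-5 + Z)²
H(J) = 2*J*(5 + J) (H(J) = (5 + J)*(2*J) = 2*J*(5 + J))
O(L) = 14/3 (O(L) = 4 + (L/L + (-5 + 3)²/((2*(-2)*(5 - 2)))) = 4 + (1 + (-2)²/((2*(-2)*3))) = 4 + (1 + 4/(-12)) = 4 + (1 + 4*(-1/12)) = 4 + (1 - ⅓) = 4 + ⅔ = 14/3)
O(29) - 1*(-22365) = 14/3 - 1*(-22365) = 14/3 + 22365 = 67109/3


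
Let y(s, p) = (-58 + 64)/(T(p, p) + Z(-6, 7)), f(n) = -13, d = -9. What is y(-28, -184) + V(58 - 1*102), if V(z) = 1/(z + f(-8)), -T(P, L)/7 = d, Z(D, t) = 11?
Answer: 134/2109 ≈ 0.063537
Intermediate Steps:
T(P, L) = 63 (T(P, L) = -7*(-9) = 63)
y(s, p) = 3/37 (y(s, p) = (-58 + 64)/(63 + 11) = 6/74 = 6*(1/74) = 3/37)
V(z) = 1/(-13 + z) (V(z) = 1/(z - 13) = 1/(-13 + z))
y(-28, -184) + V(58 - 1*102) = 3/37 + 1/(-13 + (58 - 1*102)) = 3/37 + 1/(-13 + (58 - 102)) = 3/37 + 1/(-13 - 44) = 3/37 + 1/(-57) = 3/37 - 1/57 = 134/2109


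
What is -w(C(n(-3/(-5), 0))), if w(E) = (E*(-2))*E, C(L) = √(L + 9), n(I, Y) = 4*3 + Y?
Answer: 42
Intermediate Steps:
n(I, Y) = 12 + Y
C(L) = √(9 + L)
w(E) = -2*E² (w(E) = (-2*E)*E = -2*E²)
-w(C(n(-3/(-5), 0))) = -(-2)*(√(9 + (12 + 0)))² = -(-2)*(√(9 + 12))² = -(-2)*(√21)² = -(-2)*21 = -1*(-42) = 42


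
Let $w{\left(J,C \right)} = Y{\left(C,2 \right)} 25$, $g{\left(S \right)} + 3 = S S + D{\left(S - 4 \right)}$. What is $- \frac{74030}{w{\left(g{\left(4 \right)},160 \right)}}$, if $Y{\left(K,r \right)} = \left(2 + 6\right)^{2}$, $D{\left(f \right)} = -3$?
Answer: $- \frac{7403}{160} \approx -46.269$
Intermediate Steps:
$g{\left(S \right)} = -6 + S^{2}$ ($g{\left(S \right)} = -3 + \left(S S - 3\right) = -3 + \left(S^{2} - 3\right) = -3 + \left(-3 + S^{2}\right) = -6 + S^{2}$)
$Y{\left(K,r \right)} = 64$ ($Y{\left(K,r \right)} = 8^{2} = 64$)
$w{\left(J,C \right)} = 1600$ ($w{\left(J,C \right)} = 64 \cdot 25 = 1600$)
$- \frac{74030}{w{\left(g{\left(4 \right)},160 \right)}} = - \frac{74030}{1600} = \left(-74030\right) \frac{1}{1600} = - \frac{7403}{160}$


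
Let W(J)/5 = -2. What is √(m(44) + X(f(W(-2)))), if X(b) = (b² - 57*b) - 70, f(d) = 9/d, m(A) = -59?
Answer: I*√7689/10 ≈ 8.7687*I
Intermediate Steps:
W(J) = -10 (W(J) = 5*(-2) = -10)
X(b) = -70 + b² - 57*b
√(m(44) + X(f(W(-2)))) = √(-59 + (-70 + (9/(-10))² - 513/(-10))) = √(-59 + (-70 + (9*(-⅒))² - 513*(-1)/10)) = √(-59 + (-70 + (-9/10)² - 57*(-9/10))) = √(-59 + (-70 + 81/100 + 513/10)) = √(-59 - 1789/100) = √(-7689/100) = I*√7689/10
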